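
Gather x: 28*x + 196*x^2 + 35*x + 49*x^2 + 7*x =245*x^2 + 70*x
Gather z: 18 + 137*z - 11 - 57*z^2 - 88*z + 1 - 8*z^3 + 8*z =-8*z^3 - 57*z^2 + 57*z + 8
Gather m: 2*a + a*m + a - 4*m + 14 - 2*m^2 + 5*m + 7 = 3*a - 2*m^2 + m*(a + 1) + 21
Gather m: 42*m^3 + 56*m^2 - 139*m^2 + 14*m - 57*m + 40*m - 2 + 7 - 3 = 42*m^3 - 83*m^2 - 3*m + 2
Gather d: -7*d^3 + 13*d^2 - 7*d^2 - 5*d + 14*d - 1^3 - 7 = -7*d^3 + 6*d^2 + 9*d - 8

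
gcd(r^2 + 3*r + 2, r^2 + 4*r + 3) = r + 1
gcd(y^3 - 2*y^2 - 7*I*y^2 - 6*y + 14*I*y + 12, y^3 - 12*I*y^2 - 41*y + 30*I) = y^2 - 7*I*y - 6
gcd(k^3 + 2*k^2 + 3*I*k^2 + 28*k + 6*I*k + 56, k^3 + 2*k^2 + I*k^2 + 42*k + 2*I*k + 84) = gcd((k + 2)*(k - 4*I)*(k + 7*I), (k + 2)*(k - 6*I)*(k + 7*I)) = k^2 + k*(2 + 7*I) + 14*I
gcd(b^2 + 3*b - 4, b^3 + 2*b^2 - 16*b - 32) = b + 4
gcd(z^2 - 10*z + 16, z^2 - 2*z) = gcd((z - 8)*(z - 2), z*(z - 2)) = z - 2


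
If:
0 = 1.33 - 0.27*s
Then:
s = 4.93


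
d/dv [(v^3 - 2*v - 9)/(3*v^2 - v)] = (3*v^4 - 2*v^3 + 6*v^2 + 54*v - 9)/(v^2*(9*v^2 - 6*v + 1))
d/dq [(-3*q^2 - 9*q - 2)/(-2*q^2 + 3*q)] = (-27*q^2 - 8*q + 6)/(q^2*(4*q^2 - 12*q + 9))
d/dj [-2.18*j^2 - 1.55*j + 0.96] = -4.36*j - 1.55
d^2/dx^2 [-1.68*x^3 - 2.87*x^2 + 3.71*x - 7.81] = -10.08*x - 5.74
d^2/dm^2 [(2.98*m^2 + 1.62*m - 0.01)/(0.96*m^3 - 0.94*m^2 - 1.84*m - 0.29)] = (5.492736*m^6 + 8.95795199999999*m^5 + 22.701312*m^4 + 10.036816*m^3 + 0.590975999999991*m^2 - 2.770152*m - 1.289888)/(0.884736*m^9 - 2.598912*m^8 - 2.542464*m^7 + 8.33012*m^6 + 6.443232*m^5 - 7.242588*m^4 - 8.9968*m^3 - 3.182634*m^2 - 0.464232*m - 0.024389)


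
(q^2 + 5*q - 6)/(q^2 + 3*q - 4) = (q + 6)/(q + 4)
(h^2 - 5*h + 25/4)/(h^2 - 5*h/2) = (h - 5/2)/h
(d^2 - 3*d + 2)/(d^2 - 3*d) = (d^2 - 3*d + 2)/(d*(d - 3))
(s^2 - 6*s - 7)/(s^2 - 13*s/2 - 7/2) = 2*(s + 1)/(2*s + 1)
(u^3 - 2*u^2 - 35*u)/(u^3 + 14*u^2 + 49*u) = (u^2 - 2*u - 35)/(u^2 + 14*u + 49)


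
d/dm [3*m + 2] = 3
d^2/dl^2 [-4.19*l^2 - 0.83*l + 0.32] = -8.38000000000000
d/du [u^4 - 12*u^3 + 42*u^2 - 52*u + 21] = 4*u^3 - 36*u^2 + 84*u - 52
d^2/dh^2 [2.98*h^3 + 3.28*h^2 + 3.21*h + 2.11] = 17.88*h + 6.56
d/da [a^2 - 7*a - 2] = 2*a - 7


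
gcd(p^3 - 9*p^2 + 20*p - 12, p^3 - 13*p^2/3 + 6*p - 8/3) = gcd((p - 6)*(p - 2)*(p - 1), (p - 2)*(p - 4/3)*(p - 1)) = p^2 - 3*p + 2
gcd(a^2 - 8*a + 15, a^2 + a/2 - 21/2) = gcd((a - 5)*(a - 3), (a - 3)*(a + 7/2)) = a - 3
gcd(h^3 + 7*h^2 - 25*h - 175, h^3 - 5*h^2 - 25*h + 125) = h^2 - 25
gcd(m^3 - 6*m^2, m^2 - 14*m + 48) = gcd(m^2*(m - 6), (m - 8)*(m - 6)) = m - 6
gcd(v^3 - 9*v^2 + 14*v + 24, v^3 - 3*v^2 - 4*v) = v^2 - 3*v - 4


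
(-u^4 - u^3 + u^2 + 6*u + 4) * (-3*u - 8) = 3*u^5 + 11*u^4 + 5*u^3 - 26*u^2 - 60*u - 32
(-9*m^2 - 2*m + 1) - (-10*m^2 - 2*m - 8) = m^2 + 9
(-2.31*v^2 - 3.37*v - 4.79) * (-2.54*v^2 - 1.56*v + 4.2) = 5.8674*v^4 + 12.1634*v^3 + 7.7218*v^2 - 6.6816*v - 20.118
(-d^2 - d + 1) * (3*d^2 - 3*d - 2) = -3*d^4 + 8*d^2 - d - 2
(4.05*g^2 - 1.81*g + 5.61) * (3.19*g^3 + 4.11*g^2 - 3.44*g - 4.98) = 12.9195*g^5 + 10.8716*g^4 - 3.4752*g^3 + 9.1145*g^2 - 10.2846*g - 27.9378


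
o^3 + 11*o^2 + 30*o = o*(o + 5)*(o + 6)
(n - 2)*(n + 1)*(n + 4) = n^3 + 3*n^2 - 6*n - 8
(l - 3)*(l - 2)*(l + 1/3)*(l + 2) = l^4 - 8*l^3/3 - 5*l^2 + 32*l/3 + 4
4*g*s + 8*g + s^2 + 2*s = (4*g + s)*(s + 2)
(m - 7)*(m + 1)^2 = m^3 - 5*m^2 - 13*m - 7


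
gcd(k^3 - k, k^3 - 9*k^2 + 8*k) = k^2 - k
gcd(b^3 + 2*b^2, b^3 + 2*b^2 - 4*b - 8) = b + 2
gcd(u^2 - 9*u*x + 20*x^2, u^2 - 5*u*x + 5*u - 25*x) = -u + 5*x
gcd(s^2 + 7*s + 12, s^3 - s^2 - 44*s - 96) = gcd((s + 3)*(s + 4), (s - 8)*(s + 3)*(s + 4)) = s^2 + 7*s + 12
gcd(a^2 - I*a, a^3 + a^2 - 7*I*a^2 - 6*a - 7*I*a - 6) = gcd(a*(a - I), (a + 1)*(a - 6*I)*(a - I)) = a - I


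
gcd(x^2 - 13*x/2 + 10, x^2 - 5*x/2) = x - 5/2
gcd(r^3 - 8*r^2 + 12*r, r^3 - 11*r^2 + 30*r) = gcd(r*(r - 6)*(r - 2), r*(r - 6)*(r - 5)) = r^2 - 6*r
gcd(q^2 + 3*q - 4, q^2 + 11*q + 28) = q + 4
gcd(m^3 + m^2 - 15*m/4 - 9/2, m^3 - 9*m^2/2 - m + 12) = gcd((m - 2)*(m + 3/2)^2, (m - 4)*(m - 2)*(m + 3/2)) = m^2 - m/2 - 3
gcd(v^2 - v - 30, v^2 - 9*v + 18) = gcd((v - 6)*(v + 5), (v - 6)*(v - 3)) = v - 6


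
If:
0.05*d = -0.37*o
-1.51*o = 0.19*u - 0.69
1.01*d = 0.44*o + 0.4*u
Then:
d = 2.27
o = -0.31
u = 6.07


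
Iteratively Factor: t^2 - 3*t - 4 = (t - 4)*(t + 1)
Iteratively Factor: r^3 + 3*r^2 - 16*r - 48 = (r - 4)*(r^2 + 7*r + 12) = (r - 4)*(r + 3)*(r + 4)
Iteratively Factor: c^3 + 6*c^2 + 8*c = (c + 2)*(c^2 + 4*c) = c*(c + 2)*(c + 4)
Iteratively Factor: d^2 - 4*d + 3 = (d - 1)*(d - 3)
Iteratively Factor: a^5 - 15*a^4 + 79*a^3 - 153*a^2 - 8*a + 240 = (a - 4)*(a^4 - 11*a^3 + 35*a^2 - 13*a - 60) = (a - 5)*(a - 4)*(a^3 - 6*a^2 + 5*a + 12) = (a - 5)*(a - 4)^2*(a^2 - 2*a - 3) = (a - 5)*(a - 4)^2*(a - 3)*(a + 1)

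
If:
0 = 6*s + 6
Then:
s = -1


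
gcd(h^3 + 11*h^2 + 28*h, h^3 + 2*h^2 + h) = h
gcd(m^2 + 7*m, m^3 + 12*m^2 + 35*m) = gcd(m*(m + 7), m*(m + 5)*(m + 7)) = m^2 + 7*m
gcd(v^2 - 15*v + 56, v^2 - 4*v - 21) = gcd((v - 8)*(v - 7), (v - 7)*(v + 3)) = v - 7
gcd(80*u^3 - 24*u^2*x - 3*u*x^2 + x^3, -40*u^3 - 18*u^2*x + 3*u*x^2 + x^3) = -20*u^2 + u*x + x^2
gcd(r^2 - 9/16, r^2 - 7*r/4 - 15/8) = r + 3/4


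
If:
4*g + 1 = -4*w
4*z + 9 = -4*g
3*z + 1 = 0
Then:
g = -23/12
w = 5/3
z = -1/3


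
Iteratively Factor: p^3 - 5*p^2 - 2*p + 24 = (p - 4)*(p^2 - p - 6) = (p - 4)*(p - 3)*(p + 2)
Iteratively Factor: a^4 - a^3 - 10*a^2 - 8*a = (a - 4)*(a^3 + 3*a^2 + 2*a) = (a - 4)*(a + 1)*(a^2 + 2*a) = (a - 4)*(a + 1)*(a + 2)*(a)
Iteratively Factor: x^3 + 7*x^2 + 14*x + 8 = (x + 2)*(x^2 + 5*x + 4) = (x + 2)*(x + 4)*(x + 1)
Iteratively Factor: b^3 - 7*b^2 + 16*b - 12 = (b - 2)*(b^2 - 5*b + 6) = (b - 2)^2*(b - 3)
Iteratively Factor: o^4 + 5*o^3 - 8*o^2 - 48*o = (o)*(o^3 + 5*o^2 - 8*o - 48) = o*(o + 4)*(o^2 + o - 12) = o*(o - 3)*(o + 4)*(o + 4)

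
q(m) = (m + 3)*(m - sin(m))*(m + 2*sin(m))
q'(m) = (1 - cos(m))*(m + 3)*(m + 2*sin(m)) + (m + 3)*(m - sin(m))*(2*cos(m) + 1) + (m - sin(m))*(m + 2*sin(m)) = (m + 3)*(m - sin(m))*(2*cos(m) + 1) - (m + 3)*(m + 2*sin(m))*(cos(m) - 1) + (m - sin(m))*(m + 2*sin(m))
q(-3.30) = -3.10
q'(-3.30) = 11.09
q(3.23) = 63.12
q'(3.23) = 27.59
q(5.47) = 210.83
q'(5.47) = 160.15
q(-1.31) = 1.88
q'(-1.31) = -3.83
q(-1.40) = 2.24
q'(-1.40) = -3.97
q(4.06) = 84.68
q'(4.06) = 32.69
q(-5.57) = -68.17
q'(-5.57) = 69.39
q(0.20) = 0.00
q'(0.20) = 0.05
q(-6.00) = -102.50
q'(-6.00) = 89.83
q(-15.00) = -2806.90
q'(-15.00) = 488.68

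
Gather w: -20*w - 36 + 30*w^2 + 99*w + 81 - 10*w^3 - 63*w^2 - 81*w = -10*w^3 - 33*w^2 - 2*w + 45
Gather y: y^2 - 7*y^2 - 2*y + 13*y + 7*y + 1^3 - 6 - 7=-6*y^2 + 18*y - 12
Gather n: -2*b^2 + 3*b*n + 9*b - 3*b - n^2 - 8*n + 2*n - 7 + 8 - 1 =-2*b^2 + 6*b - n^2 + n*(3*b - 6)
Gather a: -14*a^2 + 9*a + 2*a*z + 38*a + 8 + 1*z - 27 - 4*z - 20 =-14*a^2 + a*(2*z + 47) - 3*z - 39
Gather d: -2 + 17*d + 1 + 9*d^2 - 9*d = 9*d^2 + 8*d - 1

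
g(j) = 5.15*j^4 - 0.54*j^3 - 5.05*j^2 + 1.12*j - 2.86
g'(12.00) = 35243.44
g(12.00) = 105140.66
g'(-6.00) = -4446.20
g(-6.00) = 6599.66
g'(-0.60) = 2.15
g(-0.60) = -4.57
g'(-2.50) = -305.63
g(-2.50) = 172.39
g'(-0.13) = 2.36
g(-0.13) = -3.09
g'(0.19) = -0.72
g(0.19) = -2.83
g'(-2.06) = -165.03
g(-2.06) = 70.87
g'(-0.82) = -3.05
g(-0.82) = -4.55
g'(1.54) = 56.96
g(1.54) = 13.88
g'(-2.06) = -165.03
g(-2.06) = 70.87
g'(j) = 20.6*j^3 - 1.62*j^2 - 10.1*j + 1.12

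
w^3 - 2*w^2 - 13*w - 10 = (w - 5)*(w + 1)*(w + 2)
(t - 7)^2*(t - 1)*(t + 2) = t^4 - 13*t^3 + 33*t^2 + 77*t - 98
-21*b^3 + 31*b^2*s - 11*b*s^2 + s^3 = (-7*b + s)*(-3*b + s)*(-b + s)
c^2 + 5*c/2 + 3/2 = (c + 1)*(c + 3/2)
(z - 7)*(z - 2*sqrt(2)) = z^2 - 7*z - 2*sqrt(2)*z + 14*sqrt(2)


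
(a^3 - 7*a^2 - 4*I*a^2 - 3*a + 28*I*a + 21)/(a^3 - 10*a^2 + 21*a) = (a^2 - 4*I*a - 3)/(a*(a - 3))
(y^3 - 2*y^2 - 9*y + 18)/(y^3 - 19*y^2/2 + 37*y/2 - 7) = 2*(y^2 - 9)/(2*y^2 - 15*y + 7)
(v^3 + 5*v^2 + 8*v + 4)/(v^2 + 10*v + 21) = (v^3 + 5*v^2 + 8*v + 4)/(v^2 + 10*v + 21)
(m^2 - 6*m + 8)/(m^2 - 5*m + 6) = (m - 4)/(m - 3)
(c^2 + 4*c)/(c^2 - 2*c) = (c + 4)/(c - 2)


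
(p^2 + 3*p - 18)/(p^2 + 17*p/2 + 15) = 2*(p - 3)/(2*p + 5)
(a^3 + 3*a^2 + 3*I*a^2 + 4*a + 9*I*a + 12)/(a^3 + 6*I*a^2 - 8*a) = (a^2 + a*(3 - I) - 3*I)/(a*(a + 2*I))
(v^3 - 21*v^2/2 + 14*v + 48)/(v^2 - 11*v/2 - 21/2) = (v^2 - 12*v + 32)/(v - 7)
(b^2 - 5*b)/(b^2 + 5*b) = (b - 5)/(b + 5)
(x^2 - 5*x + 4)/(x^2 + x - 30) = (x^2 - 5*x + 4)/(x^2 + x - 30)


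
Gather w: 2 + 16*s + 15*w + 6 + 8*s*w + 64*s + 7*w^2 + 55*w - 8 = 80*s + 7*w^2 + w*(8*s + 70)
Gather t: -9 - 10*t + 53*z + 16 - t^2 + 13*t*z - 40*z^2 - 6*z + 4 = -t^2 + t*(13*z - 10) - 40*z^2 + 47*z + 11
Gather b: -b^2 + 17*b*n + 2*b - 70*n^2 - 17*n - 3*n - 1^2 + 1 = -b^2 + b*(17*n + 2) - 70*n^2 - 20*n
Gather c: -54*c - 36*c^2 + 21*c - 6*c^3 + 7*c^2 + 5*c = -6*c^3 - 29*c^2 - 28*c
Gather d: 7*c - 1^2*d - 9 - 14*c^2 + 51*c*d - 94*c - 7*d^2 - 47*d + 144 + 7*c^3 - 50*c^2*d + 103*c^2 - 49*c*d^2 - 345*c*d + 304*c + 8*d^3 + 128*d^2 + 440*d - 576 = 7*c^3 + 89*c^2 + 217*c + 8*d^3 + d^2*(121 - 49*c) + d*(-50*c^2 - 294*c + 392) - 441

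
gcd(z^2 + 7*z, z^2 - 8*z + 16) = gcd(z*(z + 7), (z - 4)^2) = 1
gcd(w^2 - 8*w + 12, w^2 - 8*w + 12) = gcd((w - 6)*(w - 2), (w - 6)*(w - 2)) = w^2 - 8*w + 12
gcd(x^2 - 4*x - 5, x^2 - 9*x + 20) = x - 5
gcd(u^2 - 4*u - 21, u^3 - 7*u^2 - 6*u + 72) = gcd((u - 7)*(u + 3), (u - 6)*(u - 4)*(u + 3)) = u + 3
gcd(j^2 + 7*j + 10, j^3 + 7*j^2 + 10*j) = j^2 + 7*j + 10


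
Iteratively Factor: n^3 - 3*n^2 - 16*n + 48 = (n - 4)*(n^2 + n - 12) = (n - 4)*(n - 3)*(n + 4)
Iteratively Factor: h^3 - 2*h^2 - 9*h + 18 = (h - 2)*(h^2 - 9) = (h - 2)*(h + 3)*(h - 3)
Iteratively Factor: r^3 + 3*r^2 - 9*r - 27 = (r + 3)*(r^2 - 9) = (r + 3)^2*(r - 3)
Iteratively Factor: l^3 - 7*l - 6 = (l + 2)*(l^2 - 2*l - 3) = (l + 1)*(l + 2)*(l - 3)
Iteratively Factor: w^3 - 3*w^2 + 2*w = (w - 1)*(w^2 - 2*w) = (w - 2)*(w - 1)*(w)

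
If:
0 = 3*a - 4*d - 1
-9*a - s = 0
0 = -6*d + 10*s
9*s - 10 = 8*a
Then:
No Solution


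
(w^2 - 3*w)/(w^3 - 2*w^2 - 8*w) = (3 - w)/(-w^2 + 2*w + 8)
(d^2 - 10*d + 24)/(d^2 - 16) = (d - 6)/(d + 4)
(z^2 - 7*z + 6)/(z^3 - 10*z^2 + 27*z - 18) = 1/(z - 3)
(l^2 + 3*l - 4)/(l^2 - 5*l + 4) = (l + 4)/(l - 4)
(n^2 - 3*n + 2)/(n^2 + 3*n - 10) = (n - 1)/(n + 5)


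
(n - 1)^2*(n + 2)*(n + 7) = n^4 + 7*n^3 - 3*n^2 - 19*n + 14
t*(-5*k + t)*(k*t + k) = -5*k^2*t^2 - 5*k^2*t + k*t^3 + k*t^2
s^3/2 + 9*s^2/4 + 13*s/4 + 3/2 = (s/2 + 1/2)*(s + 3/2)*(s + 2)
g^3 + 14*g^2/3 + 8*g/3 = g*(g + 2/3)*(g + 4)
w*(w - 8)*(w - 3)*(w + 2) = w^4 - 9*w^3 + 2*w^2 + 48*w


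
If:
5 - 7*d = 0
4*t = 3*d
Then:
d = 5/7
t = 15/28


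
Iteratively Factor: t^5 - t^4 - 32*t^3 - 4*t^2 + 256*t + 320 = (t + 4)*(t^4 - 5*t^3 - 12*t^2 + 44*t + 80) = (t + 2)*(t + 4)*(t^3 - 7*t^2 + 2*t + 40) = (t - 4)*(t + 2)*(t + 4)*(t^2 - 3*t - 10) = (t - 5)*(t - 4)*(t + 2)*(t + 4)*(t + 2)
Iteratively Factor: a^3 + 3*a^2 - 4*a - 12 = (a - 2)*(a^2 + 5*a + 6) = (a - 2)*(a + 3)*(a + 2)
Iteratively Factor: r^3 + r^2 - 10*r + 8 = (r + 4)*(r^2 - 3*r + 2) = (r - 2)*(r + 4)*(r - 1)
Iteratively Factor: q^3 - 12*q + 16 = (q - 2)*(q^2 + 2*q - 8) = (q - 2)^2*(q + 4)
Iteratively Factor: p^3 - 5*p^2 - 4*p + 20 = (p + 2)*(p^2 - 7*p + 10) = (p - 5)*(p + 2)*(p - 2)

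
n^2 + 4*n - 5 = (n - 1)*(n + 5)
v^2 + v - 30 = (v - 5)*(v + 6)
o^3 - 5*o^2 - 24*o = o*(o - 8)*(o + 3)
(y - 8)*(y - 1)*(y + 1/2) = y^3 - 17*y^2/2 + 7*y/2 + 4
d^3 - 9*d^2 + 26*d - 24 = (d - 4)*(d - 3)*(d - 2)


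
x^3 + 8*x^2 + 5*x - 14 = (x - 1)*(x + 2)*(x + 7)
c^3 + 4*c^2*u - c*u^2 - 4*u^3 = (c - u)*(c + u)*(c + 4*u)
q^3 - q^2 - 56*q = q*(q - 8)*(q + 7)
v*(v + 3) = v^2 + 3*v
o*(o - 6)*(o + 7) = o^3 + o^2 - 42*o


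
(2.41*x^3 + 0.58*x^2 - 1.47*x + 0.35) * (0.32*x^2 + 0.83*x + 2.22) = 0.7712*x^5 + 2.1859*x^4 + 5.3612*x^3 + 0.1795*x^2 - 2.9729*x + 0.777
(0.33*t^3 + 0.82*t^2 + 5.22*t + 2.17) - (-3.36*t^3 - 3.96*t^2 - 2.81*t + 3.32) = 3.69*t^3 + 4.78*t^2 + 8.03*t - 1.15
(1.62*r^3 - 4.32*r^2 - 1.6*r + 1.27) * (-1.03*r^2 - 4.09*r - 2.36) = -1.6686*r^5 - 2.1762*r^4 + 15.4936*r^3 + 15.4311*r^2 - 1.4183*r - 2.9972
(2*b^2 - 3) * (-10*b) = -20*b^3 + 30*b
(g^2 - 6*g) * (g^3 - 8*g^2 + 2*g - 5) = g^5 - 14*g^4 + 50*g^3 - 17*g^2 + 30*g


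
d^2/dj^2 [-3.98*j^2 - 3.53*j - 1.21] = -7.96000000000000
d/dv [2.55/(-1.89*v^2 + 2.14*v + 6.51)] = (9.639*v - 5.457)/(-1.89*v^2 + 2.14*v + 6.51)^2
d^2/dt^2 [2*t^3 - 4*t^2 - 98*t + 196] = 12*t - 8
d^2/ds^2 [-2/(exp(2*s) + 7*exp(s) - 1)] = 2*(-2*(2*exp(s) + 7)^2*exp(s) + (4*exp(s) + 7)*(exp(2*s) + 7*exp(s) - 1))*exp(s)/(exp(2*s) + 7*exp(s) - 1)^3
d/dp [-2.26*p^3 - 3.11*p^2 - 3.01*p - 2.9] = -6.78*p^2 - 6.22*p - 3.01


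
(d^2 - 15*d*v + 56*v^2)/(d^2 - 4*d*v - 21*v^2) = (d - 8*v)/(d + 3*v)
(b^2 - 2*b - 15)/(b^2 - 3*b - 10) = (b + 3)/(b + 2)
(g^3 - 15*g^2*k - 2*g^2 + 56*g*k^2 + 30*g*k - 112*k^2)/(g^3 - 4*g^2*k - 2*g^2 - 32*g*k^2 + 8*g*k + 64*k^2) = (g - 7*k)/(g + 4*k)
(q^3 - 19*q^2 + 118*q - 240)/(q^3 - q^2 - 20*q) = (q^2 - 14*q + 48)/(q*(q + 4))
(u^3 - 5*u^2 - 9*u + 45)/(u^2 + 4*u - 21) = (u^2 - 2*u - 15)/(u + 7)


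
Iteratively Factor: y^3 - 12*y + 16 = (y - 2)*(y^2 + 2*y - 8) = (y - 2)^2*(y + 4)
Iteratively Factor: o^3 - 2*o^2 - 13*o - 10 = (o - 5)*(o^2 + 3*o + 2) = (o - 5)*(o + 1)*(o + 2)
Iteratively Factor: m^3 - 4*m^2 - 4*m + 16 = (m + 2)*(m^2 - 6*m + 8) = (m - 2)*(m + 2)*(m - 4)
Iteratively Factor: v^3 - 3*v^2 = (v)*(v^2 - 3*v) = v*(v - 3)*(v)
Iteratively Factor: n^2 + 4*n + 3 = (n + 1)*(n + 3)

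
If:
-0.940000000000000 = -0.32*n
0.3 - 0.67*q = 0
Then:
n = 2.94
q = 0.45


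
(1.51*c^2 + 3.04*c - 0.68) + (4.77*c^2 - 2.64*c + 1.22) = 6.28*c^2 + 0.4*c + 0.54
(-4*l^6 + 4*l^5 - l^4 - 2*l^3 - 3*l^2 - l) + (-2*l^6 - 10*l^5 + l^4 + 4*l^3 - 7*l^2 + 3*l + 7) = -6*l^6 - 6*l^5 + 2*l^3 - 10*l^2 + 2*l + 7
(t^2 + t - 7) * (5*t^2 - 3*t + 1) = 5*t^4 + 2*t^3 - 37*t^2 + 22*t - 7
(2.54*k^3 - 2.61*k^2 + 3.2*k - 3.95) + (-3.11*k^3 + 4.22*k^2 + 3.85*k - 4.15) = -0.57*k^3 + 1.61*k^2 + 7.05*k - 8.1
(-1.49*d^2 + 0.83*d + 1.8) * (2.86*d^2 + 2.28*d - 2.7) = -4.2614*d^4 - 1.0234*d^3 + 11.0634*d^2 + 1.863*d - 4.86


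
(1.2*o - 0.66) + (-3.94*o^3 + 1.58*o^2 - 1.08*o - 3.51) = -3.94*o^3 + 1.58*o^2 + 0.12*o - 4.17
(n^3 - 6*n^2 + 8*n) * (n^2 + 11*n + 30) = n^5 + 5*n^4 - 28*n^3 - 92*n^2 + 240*n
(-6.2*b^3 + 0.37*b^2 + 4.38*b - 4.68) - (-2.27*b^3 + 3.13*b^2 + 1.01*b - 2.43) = -3.93*b^3 - 2.76*b^2 + 3.37*b - 2.25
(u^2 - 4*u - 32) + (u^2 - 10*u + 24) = 2*u^2 - 14*u - 8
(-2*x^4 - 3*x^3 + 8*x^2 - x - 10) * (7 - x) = 2*x^5 - 11*x^4 - 29*x^3 + 57*x^2 + 3*x - 70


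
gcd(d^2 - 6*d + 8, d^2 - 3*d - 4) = d - 4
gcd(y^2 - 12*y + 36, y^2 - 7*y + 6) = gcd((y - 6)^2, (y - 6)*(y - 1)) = y - 6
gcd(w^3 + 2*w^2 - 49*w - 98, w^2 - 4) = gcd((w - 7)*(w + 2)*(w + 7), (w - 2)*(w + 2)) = w + 2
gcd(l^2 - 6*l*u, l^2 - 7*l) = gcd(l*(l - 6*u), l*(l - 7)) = l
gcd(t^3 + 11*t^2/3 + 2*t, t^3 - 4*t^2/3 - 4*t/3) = t^2 + 2*t/3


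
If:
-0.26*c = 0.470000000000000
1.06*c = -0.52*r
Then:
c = -1.81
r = 3.68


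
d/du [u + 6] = 1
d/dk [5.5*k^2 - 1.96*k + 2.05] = 11.0*k - 1.96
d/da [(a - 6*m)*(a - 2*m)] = 2*a - 8*m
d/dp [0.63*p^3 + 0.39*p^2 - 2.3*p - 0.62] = 1.89*p^2 + 0.78*p - 2.3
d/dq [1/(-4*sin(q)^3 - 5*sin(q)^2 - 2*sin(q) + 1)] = 2*(6*sin(q)^2 + 5*sin(q) + 1)*cos(q)/(4*sin(q)^3 + 5*sin(q)^2 + 2*sin(q) - 1)^2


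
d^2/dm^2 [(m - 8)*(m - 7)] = 2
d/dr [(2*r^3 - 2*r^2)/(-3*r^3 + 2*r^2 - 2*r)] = 2*(-r^2 - 4*r + 2)/(9*r^4 - 12*r^3 + 16*r^2 - 8*r + 4)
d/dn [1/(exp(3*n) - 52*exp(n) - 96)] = (52 - 3*exp(2*n))*exp(n)/(-exp(3*n) + 52*exp(n) + 96)^2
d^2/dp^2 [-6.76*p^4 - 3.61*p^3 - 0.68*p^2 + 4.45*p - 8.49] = -81.12*p^2 - 21.66*p - 1.36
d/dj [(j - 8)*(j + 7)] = 2*j - 1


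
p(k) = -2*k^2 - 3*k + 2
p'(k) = -4*k - 3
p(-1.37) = 2.36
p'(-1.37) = 2.48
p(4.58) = -53.69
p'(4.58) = -21.32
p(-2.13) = -0.68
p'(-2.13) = 5.52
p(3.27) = -29.20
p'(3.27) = -16.08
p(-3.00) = -7.00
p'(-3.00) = 9.00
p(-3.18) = -8.68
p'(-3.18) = 9.72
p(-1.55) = 1.84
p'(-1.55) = 3.20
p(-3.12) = -8.11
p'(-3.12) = 9.48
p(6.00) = -88.00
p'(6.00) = -27.00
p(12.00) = -322.00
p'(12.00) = -51.00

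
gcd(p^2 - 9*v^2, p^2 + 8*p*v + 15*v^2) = p + 3*v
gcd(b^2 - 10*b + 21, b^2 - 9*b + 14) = b - 7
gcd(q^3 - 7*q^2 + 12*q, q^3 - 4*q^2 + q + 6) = q - 3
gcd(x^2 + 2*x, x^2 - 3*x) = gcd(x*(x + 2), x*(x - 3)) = x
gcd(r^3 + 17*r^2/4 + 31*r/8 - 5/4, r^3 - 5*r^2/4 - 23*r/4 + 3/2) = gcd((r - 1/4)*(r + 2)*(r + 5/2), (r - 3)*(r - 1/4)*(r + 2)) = r^2 + 7*r/4 - 1/2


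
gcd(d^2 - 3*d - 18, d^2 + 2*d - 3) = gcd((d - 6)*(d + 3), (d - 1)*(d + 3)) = d + 3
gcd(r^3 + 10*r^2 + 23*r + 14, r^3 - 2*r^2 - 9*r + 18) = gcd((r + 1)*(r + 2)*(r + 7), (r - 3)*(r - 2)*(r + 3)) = 1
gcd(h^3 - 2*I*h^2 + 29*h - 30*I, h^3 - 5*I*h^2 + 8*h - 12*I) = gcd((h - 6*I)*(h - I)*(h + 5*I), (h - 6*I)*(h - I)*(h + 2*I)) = h^2 - 7*I*h - 6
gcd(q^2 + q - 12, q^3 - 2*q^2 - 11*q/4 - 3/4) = q - 3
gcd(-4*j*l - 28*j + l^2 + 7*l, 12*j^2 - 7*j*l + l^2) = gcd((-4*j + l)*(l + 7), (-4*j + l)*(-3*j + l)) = 4*j - l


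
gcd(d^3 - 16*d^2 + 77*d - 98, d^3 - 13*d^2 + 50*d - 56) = d^2 - 9*d + 14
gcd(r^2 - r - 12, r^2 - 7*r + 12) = r - 4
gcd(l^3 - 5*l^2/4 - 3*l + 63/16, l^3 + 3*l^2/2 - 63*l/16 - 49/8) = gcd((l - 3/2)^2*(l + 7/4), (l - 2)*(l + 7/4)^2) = l + 7/4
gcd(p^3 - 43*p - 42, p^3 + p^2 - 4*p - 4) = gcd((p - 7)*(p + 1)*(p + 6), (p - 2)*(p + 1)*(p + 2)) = p + 1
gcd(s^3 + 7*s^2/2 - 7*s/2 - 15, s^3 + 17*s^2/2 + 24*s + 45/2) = s^2 + 11*s/2 + 15/2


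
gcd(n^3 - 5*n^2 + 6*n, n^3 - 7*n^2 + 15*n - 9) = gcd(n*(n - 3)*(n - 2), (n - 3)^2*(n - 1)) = n - 3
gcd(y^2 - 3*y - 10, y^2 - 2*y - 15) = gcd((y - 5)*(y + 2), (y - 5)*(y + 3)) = y - 5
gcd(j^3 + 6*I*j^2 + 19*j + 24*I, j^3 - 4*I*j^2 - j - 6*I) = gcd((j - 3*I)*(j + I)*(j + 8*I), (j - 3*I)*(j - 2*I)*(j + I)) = j^2 - 2*I*j + 3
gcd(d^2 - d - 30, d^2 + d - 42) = d - 6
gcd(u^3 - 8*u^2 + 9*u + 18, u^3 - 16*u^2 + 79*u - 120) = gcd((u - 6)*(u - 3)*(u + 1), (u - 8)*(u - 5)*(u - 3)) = u - 3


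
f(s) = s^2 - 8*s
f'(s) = 2*s - 8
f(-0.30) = 2.49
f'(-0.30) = -8.60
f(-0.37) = 3.10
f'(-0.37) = -8.74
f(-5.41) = 72.55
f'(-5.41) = -18.82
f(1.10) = -7.59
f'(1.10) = -5.80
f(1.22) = -8.27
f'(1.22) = -5.56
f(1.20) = -8.16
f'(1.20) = -5.60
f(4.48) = -15.77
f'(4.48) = 0.96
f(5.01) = -14.98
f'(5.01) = 2.02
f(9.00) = 9.00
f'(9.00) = 10.00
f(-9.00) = 153.00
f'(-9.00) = -26.00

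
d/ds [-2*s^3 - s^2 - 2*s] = -6*s^2 - 2*s - 2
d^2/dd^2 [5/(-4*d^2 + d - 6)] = 10*(16*d^2 - 4*d - (8*d - 1)^2 + 24)/(4*d^2 - d + 6)^3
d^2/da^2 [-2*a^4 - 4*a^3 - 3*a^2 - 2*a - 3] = -24*a^2 - 24*a - 6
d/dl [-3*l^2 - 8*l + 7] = -6*l - 8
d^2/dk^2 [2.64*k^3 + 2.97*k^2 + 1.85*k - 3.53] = 15.84*k + 5.94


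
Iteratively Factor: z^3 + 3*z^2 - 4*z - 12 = (z + 3)*(z^2 - 4) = (z - 2)*(z + 3)*(z + 2)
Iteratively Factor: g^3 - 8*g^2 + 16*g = (g - 4)*(g^2 - 4*g) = (g - 4)^2*(g)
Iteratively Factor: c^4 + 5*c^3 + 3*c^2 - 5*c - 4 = (c + 1)*(c^3 + 4*c^2 - c - 4) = (c + 1)^2*(c^2 + 3*c - 4) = (c - 1)*(c + 1)^2*(c + 4)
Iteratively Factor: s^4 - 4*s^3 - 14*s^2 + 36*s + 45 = (s - 3)*(s^3 - s^2 - 17*s - 15) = (s - 5)*(s - 3)*(s^2 + 4*s + 3) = (s - 5)*(s - 3)*(s + 3)*(s + 1)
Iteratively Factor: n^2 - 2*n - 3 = (n - 3)*(n + 1)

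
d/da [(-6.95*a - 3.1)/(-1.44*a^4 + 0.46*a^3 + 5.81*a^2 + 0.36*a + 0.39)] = (-30.024*a^4 - 11.462*a^3 + 44.6575*a^2 + 36.022*a - 1.5945)/(2.0736*a^8 - 1.3248*a^7 - 16.5212*a^6 + 4.3084*a^5 + 32.9641*a^4 + 4.542*a^3 + 4.6614*a^2 + 0.2808*a + 0.1521)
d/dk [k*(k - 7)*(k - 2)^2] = 4*k^3 - 33*k^2 + 64*k - 28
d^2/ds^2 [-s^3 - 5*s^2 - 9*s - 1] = -6*s - 10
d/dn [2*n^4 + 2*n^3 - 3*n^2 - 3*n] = 8*n^3 + 6*n^2 - 6*n - 3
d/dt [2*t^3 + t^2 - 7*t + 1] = 6*t^2 + 2*t - 7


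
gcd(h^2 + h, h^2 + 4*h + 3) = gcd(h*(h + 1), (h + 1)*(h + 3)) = h + 1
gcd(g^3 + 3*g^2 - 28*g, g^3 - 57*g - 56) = g + 7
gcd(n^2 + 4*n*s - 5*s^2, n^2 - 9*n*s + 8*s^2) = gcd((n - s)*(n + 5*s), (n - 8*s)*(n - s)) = -n + s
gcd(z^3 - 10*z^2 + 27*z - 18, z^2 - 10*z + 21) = z - 3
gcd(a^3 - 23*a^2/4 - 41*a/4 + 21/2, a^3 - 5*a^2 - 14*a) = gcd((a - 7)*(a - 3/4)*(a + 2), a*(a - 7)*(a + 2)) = a^2 - 5*a - 14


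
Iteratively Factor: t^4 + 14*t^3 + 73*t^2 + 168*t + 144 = (t + 4)*(t^3 + 10*t^2 + 33*t + 36) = (t + 3)*(t + 4)*(t^2 + 7*t + 12) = (t + 3)*(t + 4)^2*(t + 3)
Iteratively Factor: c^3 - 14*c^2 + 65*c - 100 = (c - 4)*(c^2 - 10*c + 25) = (c - 5)*(c - 4)*(c - 5)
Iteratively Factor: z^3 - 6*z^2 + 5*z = (z)*(z^2 - 6*z + 5) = z*(z - 1)*(z - 5)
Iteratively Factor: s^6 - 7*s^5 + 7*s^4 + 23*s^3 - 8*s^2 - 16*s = (s + 1)*(s^5 - 8*s^4 + 15*s^3 + 8*s^2 - 16*s) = s*(s + 1)*(s^4 - 8*s^3 + 15*s^2 + 8*s - 16) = s*(s + 1)^2*(s^3 - 9*s^2 + 24*s - 16) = s*(s - 1)*(s + 1)^2*(s^2 - 8*s + 16) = s*(s - 4)*(s - 1)*(s + 1)^2*(s - 4)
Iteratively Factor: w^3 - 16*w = (w - 4)*(w^2 + 4*w) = w*(w - 4)*(w + 4)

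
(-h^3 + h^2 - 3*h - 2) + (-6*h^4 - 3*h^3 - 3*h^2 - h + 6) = -6*h^4 - 4*h^3 - 2*h^2 - 4*h + 4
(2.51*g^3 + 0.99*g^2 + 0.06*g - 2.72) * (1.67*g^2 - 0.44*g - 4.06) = 4.1917*g^5 + 0.5489*g^4 - 10.526*g^3 - 8.5882*g^2 + 0.9532*g + 11.0432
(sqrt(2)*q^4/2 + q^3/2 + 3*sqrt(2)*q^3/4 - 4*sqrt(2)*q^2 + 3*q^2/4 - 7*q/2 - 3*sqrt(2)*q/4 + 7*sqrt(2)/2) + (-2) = sqrt(2)*q^4/2 + q^3/2 + 3*sqrt(2)*q^3/4 - 4*sqrt(2)*q^2 + 3*q^2/4 - 7*q/2 - 3*sqrt(2)*q/4 - 2 + 7*sqrt(2)/2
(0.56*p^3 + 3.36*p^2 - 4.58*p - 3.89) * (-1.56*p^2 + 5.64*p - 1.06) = -0.8736*p^5 - 2.0832*p^4 + 25.5016*p^3 - 23.3244*p^2 - 17.0848*p + 4.1234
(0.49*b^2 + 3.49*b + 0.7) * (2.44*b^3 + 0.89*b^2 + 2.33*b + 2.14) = 1.1956*b^5 + 8.9517*b^4 + 5.9558*b^3 + 9.8033*b^2 + 9.0996*b + 1.498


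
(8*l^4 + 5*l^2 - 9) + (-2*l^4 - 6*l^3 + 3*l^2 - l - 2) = 6*l^4 - 6*l^3 + 8*l^2 - l - 11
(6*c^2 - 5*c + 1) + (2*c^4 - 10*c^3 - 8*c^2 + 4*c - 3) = 2*c^4 - 10*c^3 - 2*c^2 - c - 2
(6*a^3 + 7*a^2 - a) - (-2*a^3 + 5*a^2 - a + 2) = 8*a^3 + 2*a^2 - 2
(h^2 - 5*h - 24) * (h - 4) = h^3 - 9*h^2 - 4*h + 96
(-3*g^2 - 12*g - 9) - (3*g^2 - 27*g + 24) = -6*g^2 + 15*g - 33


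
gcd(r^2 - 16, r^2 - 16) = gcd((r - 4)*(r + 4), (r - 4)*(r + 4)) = r^2 - 16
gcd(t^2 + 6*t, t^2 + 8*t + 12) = t + 6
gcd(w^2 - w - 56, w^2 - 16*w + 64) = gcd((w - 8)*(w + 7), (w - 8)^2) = w - 8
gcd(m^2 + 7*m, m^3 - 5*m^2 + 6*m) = m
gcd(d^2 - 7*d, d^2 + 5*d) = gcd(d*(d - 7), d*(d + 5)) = d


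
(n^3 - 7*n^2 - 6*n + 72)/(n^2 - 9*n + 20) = (n^2 - 3*n - 18)/(n - 5)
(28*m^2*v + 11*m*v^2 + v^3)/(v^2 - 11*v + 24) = v*(28*m^2 + 11*m*v + v^2)/(v^2 - 11*v + 24)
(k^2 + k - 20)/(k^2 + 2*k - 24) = (k + 5)/(k + 6)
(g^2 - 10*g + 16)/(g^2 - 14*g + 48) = (g - 2)/(g - 6)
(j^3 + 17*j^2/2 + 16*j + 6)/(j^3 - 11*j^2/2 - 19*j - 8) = (j + 6)/(j - 8)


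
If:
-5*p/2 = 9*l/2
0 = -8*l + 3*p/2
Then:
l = 0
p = 0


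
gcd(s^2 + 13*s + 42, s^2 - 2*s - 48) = s + 6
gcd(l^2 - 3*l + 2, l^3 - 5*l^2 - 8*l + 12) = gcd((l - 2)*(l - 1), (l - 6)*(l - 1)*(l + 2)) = l - 1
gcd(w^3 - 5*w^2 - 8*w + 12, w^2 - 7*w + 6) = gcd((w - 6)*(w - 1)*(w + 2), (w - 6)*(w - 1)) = w^2 - 7*w + 6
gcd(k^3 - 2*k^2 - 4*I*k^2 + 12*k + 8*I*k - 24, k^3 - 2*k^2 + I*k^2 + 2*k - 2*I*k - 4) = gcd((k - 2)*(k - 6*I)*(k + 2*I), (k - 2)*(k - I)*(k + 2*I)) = k^2 + k*(-2 + 2*I) - 4*I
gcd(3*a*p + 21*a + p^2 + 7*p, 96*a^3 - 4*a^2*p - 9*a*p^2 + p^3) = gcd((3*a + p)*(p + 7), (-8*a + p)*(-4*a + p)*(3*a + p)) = 3*a + p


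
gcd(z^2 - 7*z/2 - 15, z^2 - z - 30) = z - 6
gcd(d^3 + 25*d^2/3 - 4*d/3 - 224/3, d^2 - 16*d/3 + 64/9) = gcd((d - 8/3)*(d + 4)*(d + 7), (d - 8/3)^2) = d - 8/3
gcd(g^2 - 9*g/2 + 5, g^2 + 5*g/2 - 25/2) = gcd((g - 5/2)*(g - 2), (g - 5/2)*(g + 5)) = g - 5/2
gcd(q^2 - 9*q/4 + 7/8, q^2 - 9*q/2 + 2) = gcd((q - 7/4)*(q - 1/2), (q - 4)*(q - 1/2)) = q - 1/2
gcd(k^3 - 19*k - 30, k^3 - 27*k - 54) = k + 3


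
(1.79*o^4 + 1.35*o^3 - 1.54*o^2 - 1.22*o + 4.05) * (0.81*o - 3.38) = 1.4499*o^5 - 4.9567*o^4 - 5.8104*o^3 + 4.217*o^2 + 7.4041*o - 13.689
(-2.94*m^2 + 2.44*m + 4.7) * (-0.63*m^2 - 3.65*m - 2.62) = 1.8522*m^4 + 9.1938*m^3 - 4.1642*m^2 - 23.5478*m - 12.314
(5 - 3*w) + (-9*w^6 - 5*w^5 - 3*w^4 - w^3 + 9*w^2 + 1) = -9*w^6 - 5*w^5 - 3*w^4 - w^3 + 9*w^2 - 3*w + 6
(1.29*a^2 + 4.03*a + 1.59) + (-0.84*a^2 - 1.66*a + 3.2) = 0.45*a^2 + 2.37*a + 4.79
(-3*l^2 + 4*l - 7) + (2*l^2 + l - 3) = -l^2 + 5*l - 10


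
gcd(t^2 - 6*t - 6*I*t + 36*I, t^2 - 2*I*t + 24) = t - 6*I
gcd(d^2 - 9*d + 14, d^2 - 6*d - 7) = d - 7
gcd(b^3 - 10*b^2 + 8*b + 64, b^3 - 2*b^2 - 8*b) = b^2 - 2*b - 8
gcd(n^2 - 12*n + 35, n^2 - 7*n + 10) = n - 5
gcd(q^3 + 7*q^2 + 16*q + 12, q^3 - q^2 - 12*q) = q + 3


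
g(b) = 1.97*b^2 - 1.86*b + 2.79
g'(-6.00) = -25.50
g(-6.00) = 84.87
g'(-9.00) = -37.32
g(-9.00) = 179.10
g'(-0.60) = -4.22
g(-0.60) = 4.62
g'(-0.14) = -2.41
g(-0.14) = 3.09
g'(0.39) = -0.32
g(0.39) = 2.36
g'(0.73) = 1.02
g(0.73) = 2.48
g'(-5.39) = -23.10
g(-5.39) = 70.05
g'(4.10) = 14.29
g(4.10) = 28.28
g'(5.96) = 21.62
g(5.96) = 61.68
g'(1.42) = 3.73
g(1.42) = 4.12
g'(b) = 3.94*b - 1.86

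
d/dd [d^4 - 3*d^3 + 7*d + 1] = 4*d^3 - 9*d^2 + 7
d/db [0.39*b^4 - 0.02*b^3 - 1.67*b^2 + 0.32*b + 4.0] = 1.56*b^3 - 0.06*b^2 - 3.34*b + 0.32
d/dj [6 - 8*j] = -8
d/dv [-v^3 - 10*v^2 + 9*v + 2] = -3*v^2 - 20*v + 9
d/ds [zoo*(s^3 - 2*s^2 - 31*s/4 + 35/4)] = zoo*(s^2 + s + 1)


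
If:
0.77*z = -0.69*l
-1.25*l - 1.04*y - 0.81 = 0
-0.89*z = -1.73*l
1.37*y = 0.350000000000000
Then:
No Solution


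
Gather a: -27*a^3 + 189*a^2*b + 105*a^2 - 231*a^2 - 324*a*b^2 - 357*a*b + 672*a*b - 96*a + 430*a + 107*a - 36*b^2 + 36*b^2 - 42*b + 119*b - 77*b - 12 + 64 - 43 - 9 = -27*a^3 + a^2*(189*b - 126) + a*(-324*b^2 + 315*b + 441)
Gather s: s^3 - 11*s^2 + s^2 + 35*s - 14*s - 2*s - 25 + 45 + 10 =s^3 - 10*s^2 + 19*s + 30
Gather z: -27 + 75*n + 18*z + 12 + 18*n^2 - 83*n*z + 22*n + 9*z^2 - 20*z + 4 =18*n^2 + 97*n + 9*z^2 + z*(-83*n - 2) - 11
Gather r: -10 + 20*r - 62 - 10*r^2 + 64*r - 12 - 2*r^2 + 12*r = -12*r^2 + 96*r - 84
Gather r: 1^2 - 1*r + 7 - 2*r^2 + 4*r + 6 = -2*r^2 + 3*r + 14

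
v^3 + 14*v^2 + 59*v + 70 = (v + 2)*(v + 5)*(v + 7)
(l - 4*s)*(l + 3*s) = l^2 - l*s - 12*s^2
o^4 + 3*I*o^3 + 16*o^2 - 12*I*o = o*(o - 2*I)*(o - I)*(o + 6*I)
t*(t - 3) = t^2 - 3*t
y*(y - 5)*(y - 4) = y^3 - 9*y^2 + 20*y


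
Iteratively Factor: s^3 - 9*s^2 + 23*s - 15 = (s - 5)*(s^2 - 4*s + 3) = (s - 5)*(s - 3)*(s - 1)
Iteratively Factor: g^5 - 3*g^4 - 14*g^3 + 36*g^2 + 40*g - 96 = (g - 2)*(g^4 - g^3 - 16*g^2 + 4*g + 48) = (g - 2)*(g + 2)*(g^3 - 3*g^2 - 10*g + 24) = (g - 2)*(g + 2)*(g + 3)*(g^2 - 6*g + 8) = (g - 4)*(g - 2)*(g + 2)*(g + 3)*(g - 2)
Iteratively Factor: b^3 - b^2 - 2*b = (b - 2)*(b^2 + b) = b*(b - 2)*(b + 1)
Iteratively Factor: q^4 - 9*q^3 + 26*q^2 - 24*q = (q)*(q^3 - 9*q^2 + 26*q - 24) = q*(q - 3)*(q^2 - 6*q + 8) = q*(q - 4)*(q - 3)*(q - 2)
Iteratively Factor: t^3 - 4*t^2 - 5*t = (t + 1)*(t^2 - 5*t) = t*(t + 1)*(t - 5)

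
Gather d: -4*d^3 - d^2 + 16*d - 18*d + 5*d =-4*d^3 - d^2 + 3*d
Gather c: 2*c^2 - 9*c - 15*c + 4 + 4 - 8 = 2*c^2 - 24*c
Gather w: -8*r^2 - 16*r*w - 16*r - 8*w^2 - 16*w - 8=-8*r^2 - 16*r - 8*w^2 + w*(-16*r - 16) - 8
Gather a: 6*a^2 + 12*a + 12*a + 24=6*a^2 + 24*a + 24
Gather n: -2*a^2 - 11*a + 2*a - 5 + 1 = -2*a^2 - 9*a - 4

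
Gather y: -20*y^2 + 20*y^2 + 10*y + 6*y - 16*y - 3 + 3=0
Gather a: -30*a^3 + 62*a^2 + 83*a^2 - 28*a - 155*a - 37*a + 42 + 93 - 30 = -30*a^3 + 145*a^2 - 220*a + 105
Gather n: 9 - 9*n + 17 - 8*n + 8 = 34 - 17*n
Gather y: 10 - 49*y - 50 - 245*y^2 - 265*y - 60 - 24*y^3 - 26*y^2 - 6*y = -24*y^3 - 271*y^2 - 320*y - 100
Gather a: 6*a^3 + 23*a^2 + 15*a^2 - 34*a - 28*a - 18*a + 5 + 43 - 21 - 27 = 6*a^3 + 38*a^2 - 80*a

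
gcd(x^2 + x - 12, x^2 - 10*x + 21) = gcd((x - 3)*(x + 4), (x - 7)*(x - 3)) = x - 3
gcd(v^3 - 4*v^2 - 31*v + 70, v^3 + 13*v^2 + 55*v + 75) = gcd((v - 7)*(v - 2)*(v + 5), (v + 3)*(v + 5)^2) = v + 5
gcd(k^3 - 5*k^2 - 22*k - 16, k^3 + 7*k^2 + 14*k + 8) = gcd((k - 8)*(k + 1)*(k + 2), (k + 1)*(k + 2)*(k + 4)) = k^2 + 3*k + 2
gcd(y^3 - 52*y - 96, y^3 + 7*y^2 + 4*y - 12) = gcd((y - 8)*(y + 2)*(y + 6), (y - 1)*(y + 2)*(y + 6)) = y^2 + 8*y + 12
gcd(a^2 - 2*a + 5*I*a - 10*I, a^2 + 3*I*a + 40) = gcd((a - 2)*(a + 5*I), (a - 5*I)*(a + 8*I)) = 1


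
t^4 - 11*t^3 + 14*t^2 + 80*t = t*(t - 8)*(t - 5)*(t + 2)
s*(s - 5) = s^2 - 5*s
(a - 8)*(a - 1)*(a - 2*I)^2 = a^4 - 9*a^3 - 4*I*a^3 + 4*a^2 + 36*I*a^2 + 36*a - 32*I*a - 32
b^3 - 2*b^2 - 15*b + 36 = (b - 3)^2*(b + 4)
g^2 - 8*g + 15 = (g - 5)*(g - 3)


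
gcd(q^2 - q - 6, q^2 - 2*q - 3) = q - 3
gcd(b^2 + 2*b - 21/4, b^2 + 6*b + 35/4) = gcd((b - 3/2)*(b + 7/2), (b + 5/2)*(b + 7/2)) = b + 7/2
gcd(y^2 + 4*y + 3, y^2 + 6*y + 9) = y + 3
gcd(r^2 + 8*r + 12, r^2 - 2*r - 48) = r + 6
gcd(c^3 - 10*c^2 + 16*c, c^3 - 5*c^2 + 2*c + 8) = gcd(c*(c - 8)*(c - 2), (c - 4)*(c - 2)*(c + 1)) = c - 2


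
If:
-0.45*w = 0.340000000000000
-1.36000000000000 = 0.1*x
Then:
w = -0.76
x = -13.60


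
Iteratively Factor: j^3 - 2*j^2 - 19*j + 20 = (j + 4)*(j^2 - 6*j + 5) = (j - 1)*(j + 4)*(j - 5)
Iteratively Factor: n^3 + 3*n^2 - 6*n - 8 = (n + 4)*(n^2 - n - 2) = (n + 1)*(n + 4)*(n - 2)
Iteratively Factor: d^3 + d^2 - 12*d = (d + 4)*(d^2 - 3*d) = d*(d + 4)*(d - 3)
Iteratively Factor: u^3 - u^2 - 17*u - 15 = (u + 3)*(u^2 - 4*u - 5) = (u - 5)*(u + 3)*(u + 1)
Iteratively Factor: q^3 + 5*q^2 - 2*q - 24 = (q + 4)*(q^2 + q - 6) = (q + 3)*(q + 4)*(q - 2)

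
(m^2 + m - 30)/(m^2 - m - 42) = (m - 5)/(m - 7)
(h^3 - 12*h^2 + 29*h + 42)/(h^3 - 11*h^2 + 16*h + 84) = (h + 1)/(h + 2)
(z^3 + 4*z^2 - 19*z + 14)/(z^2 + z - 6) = (z^2 + 6*z - 7)/(z + 3)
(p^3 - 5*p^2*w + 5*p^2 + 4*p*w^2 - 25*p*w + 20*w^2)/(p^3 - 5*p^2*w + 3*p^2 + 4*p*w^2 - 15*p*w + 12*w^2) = (p + 5)/(p + 3)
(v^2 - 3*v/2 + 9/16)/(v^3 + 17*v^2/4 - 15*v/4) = (v - 3/4)/(v*(v + 5))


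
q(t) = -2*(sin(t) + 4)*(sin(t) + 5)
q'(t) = -2*(sin(t) + 4)*cos(t) - 2*(sin(t) + 5)*cos(t)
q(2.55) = -50.66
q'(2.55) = 16.79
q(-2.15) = -26.34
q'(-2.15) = 8.02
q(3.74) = -30.49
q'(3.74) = 13.01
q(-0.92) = -26.95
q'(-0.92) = -8.98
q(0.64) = -51.46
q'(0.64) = -16.35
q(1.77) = -59.57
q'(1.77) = 4.34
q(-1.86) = -24.58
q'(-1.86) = 4.04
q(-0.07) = -38.75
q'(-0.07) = -17.68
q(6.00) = -35.13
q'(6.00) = -16.21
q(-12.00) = -50.23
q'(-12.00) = -17.00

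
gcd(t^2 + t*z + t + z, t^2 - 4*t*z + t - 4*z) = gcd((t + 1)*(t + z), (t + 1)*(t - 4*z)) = t + 1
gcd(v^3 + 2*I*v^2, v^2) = v^2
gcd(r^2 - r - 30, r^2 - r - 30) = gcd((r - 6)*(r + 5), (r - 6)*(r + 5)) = r^2 - r - 30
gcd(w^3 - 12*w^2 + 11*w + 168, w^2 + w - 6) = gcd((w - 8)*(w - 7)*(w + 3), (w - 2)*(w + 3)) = w + 3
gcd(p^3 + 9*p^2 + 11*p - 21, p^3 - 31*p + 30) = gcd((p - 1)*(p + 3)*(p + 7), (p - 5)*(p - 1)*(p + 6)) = p - 1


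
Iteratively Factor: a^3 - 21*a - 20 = (a + 1)*(a^2 - a - 20) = (a - 5)*(a + 1)*(a + 4)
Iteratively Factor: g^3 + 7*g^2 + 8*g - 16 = (g + 4)*(g^2 + 3*g - 4) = (g - 1)*(g + 4)*(g + 4)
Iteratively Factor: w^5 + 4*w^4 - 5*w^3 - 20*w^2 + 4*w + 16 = (w - 2)*(w^4 + 6*w^3 + 7*w^2 - 6*w - 8) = (w - 2)*(w + 2)*(w^3 + 4*w^2 - w - 4) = (w - 2)*(w + 1)*(w + 2)*(w^2 + 3*w - 4) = (w - 2)*(w + 1)*(w + 2)*(w + 4)*(w - 1)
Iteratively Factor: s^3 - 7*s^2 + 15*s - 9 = (s - 3)*(s^2 - 4*s + 3) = (s - 3)^2*(s - 1)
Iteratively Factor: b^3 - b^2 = (b - 1)*(b^2) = b*(b - 1)*(b)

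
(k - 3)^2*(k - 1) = k^3 - 7*k^2 + 15*k - 9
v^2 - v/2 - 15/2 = (v - 3)*(v + 5/2)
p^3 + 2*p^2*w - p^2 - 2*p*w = p*(p - 1)*(p + 2*w)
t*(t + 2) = t^2 + 2*t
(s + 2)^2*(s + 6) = s^3 + 10*s^2 + 28*s + 24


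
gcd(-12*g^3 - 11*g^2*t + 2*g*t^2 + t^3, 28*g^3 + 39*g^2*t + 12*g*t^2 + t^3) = 4*g^2 + 5*g*t + t^2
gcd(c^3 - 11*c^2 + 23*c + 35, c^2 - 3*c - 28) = c - 7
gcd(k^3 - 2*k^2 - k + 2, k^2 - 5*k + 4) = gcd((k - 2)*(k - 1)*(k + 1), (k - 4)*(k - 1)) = k - 1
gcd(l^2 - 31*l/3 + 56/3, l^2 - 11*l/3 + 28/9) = l - 7/3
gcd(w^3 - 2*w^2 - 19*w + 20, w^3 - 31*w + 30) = w^2 - 6*w + 5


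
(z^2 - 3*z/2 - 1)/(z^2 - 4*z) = (z^2 - 3*z/2 - 1)/(z*(z - 4))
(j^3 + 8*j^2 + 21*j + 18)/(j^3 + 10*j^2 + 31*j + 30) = (j + 3)/(j + 5)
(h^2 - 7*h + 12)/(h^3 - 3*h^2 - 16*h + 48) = 1/(h + 4)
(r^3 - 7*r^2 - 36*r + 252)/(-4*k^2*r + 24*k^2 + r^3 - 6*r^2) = (r^2 - r - 42)/(-4*k^2 + r^2)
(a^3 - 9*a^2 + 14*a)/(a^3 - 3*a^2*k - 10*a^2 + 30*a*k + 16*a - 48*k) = a*(a - 7)/(a^2 - 3*a*k - 8*a + 24*k)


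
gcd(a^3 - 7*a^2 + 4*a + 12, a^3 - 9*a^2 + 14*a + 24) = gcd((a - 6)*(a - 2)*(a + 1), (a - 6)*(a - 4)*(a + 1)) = a^2 - 5*a - 6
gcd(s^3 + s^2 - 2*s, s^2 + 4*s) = s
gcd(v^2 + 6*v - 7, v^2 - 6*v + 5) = v - 1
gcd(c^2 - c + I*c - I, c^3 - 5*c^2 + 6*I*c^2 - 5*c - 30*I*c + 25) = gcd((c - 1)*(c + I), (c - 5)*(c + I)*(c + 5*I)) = c + I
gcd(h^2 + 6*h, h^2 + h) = h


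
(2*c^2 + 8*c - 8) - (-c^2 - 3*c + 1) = 3*c^2 + 11*c - 9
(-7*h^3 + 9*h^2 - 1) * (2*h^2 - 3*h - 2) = -14*h^5 + 39*h^4 - 13*h^3 - 20*h^2 + 3*h + 2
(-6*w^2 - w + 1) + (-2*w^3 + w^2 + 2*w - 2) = -2*w^3 - 5*w^2 + w - 1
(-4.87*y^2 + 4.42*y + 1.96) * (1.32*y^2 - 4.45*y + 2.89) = -6.4284*y^4 + 27.5059*y^3 - 31.1561*y^2 + 4.0518*y + 5.6644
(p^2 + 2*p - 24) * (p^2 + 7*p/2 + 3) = p^4 + 11*p^3/2 - 14*p^2 - 78*p - 72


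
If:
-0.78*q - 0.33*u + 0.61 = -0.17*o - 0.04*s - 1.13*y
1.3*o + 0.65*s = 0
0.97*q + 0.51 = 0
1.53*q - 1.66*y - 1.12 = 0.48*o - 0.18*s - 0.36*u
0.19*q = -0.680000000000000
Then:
No Solution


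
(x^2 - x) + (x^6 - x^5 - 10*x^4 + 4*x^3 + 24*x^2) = x^6 - x^5 - 10*x^4 + 4*x^3 + 25*x^2 - x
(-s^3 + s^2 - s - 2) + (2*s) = -s^3 + s^2 + s - 2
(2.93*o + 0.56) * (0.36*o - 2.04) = 1.0548*o^2 - 5.7756*o - 1.1424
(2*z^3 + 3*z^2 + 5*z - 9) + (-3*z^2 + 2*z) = 2*z^3 + 7*z - 9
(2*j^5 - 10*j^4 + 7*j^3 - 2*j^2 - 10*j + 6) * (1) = 2*j^5 - 10*j^4 + 7*j^3 - 2*j^2 - 10*j + 6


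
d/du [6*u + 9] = 6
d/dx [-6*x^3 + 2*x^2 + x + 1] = -18*x^2 + 4*x + 1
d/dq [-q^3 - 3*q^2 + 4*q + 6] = -3*q^2 - 6*q + 4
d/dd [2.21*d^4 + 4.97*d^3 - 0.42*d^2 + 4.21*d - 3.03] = 8.84*d^3 + 14.91*d^2 - 0.84*d + 4.21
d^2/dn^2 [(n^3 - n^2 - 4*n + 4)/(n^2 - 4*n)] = 8*(2*n^3 + 3*n^2 - 12*n + 16)/(n^3*(n^3 - 12*n^2 + 48*n - 64))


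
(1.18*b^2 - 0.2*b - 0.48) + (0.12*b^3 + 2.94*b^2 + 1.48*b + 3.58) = 0.12*b^3 + 4.12*b^2 + 1.28*b + 3.1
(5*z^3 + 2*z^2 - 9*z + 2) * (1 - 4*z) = -20*z^4 - 3*z^3 + 38*z^2 - 17*z + 2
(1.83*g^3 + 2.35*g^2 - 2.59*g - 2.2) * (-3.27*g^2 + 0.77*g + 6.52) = -5.9841*g^5 - 6.2754*g^4 + 22.2104*g^3 + 20.5217*g^2 - 18.5808*g - 14.344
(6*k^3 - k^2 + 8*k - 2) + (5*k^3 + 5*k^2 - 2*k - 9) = 11*k^3 + 4*k^2 + 6*k - 11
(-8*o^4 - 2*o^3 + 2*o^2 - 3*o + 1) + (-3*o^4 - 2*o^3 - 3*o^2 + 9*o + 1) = -11*o^4 - 4*o^3 - o^2 + 6*o + 2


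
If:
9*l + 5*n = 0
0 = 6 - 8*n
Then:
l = -5/12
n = 3/4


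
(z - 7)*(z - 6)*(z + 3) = z^3 - 10*z^2 + 3*z + 126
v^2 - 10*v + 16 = (v - 8)*(v - 2)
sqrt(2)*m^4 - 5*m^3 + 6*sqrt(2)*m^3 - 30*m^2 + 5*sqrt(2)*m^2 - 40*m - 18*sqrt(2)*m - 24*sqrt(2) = (m + 2)*(m + 4)*(m - 3*sqrt(2))*(sqrt(2)*m + 1)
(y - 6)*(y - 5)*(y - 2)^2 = y^4 - 15*y^3 + 78*y^2 - 164*y + 120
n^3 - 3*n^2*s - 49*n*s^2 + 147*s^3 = (n - 7*s)*(n - 3*s)*(n + 7*s)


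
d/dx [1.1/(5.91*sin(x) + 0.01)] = -6.501*cos(x)/(5.91*sin(x) + 0.01)^2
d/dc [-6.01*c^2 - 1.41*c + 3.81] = -12.02*c - 1.41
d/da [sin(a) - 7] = cos(a)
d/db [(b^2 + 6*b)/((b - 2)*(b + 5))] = (-3*b^2 - 20*b - 60)/(b^4 + 6*b^3 - 11*b^2 - 60*b + 100)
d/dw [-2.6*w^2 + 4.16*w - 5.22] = 4.16 - 5.2*w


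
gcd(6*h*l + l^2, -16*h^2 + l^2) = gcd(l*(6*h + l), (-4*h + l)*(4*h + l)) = 1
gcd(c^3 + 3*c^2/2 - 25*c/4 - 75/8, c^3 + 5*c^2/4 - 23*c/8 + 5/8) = c + 5/2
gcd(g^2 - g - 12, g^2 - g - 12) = g^2 - g - 12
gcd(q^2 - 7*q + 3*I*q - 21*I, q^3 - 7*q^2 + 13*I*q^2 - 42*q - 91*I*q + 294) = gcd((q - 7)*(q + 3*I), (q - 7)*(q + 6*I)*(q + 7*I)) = q - 7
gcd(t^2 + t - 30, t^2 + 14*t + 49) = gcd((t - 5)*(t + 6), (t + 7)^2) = 1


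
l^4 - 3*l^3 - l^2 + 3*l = l*(l - 3)*(l - 1)*(l + 1)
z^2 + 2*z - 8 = (z - 2)*(z + 4)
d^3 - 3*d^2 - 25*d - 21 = (d - 7)*(d + 1)*(d + 3)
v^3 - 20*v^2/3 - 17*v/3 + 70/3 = (v - 7)*(v - 5/3)*(v + 2)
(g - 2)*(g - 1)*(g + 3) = g^3 - 7*g + 6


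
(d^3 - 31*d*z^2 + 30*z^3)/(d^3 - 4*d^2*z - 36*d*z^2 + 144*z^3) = (d^2 - 6*d*z + 5*z^2)/(d^2 - 10*d*z + 24*z^2)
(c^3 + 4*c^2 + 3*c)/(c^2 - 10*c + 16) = c*(c^2 + 4*c + 3)/(c^2 - 10*c + 16)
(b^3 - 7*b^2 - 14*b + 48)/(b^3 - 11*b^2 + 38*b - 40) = (b^2 - 5*b - 24)/(b^2 - 9*b + 20)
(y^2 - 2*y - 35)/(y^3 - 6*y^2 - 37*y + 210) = (y + 5)/(y^2 + y - 30)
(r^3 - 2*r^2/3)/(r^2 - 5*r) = r*(3*r - 2)/(3*(r - 5))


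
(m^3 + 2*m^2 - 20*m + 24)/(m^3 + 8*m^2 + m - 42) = (m^2 + 4*m - 12)/(m^2 + 10*m + 21)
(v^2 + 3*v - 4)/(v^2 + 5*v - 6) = (v + 4)/(v + 6)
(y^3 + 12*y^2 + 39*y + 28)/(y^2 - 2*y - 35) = (y^3 + 12*y^2 + 39*y + 28)/(y^2 - 2*y - 35)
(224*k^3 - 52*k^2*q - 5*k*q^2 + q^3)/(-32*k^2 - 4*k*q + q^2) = (-28*k^2 + 3*k*q + q^2)/(4*k + q)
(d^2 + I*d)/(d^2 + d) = (d + I)/(d + 1)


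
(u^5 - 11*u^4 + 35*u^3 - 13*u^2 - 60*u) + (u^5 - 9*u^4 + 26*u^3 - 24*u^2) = 2*u^5 - 20*u^4 + 61*u^3 - 37*u^2 - 60*u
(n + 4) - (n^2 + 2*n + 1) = -n^2 - n + 3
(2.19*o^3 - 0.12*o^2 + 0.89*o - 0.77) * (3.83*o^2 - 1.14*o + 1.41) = 8.3877*o^5 - 2.9562*o^4 + 6.6334*o^3 - 4.1329*o^2 + 2.1327*o - 1.0857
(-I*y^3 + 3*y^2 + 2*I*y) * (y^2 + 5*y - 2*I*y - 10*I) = -I*y^5 + y^4 - 5*I*y^4 + 5*y^3 - 4*I*y^3 + 4*y^2 - 20*I*y^2 + 20*y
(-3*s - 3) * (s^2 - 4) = -3*s^3 - 3*s^2 + 12*s + 12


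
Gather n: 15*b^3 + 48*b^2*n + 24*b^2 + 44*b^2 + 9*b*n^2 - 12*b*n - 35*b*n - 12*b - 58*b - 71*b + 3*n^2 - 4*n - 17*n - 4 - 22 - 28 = 15*b^3 + 68*b^2 - 141*b + n^2*(9*b + 3) + n*(48*b^2 - 47*b - 21) - 54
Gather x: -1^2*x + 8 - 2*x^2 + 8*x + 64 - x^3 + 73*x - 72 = -x^3 - 2*x^2 + 80*x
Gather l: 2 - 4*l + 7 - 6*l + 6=15 - 10*l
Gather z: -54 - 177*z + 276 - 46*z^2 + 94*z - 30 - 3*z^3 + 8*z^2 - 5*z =-3*z^3 - 38*z^2 - 88*z + 192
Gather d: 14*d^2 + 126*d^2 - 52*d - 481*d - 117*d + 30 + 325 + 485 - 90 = 140*d^2 - 650*d + 750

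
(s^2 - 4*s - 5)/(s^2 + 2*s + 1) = (s - 5)/(s + 1)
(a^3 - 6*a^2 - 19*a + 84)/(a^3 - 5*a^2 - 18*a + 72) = (a - 7)/(a - 6)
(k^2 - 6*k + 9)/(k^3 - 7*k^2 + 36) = (k - 3)/(k^2 - 4*k - 12)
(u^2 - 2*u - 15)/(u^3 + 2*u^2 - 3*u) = (u - 5)/(u*(u - 1))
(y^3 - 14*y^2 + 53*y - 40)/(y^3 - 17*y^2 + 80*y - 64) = (y - 5)/(y - 8)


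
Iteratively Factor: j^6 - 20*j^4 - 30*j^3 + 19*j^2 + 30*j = (j + 1)*(j^5 - j^4 - 19*j^3 - 11*j^2 + 30*j) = (j - 1)*(j + 1)*(j^4 - 19*j^2 - 30*j) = (j - 1)*(j + 1)*(j + 2)*(j^3 - 2*j^2 - 15*j) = (j - 1)*(j + 1)*(j + 2)*(j + 3)*(j^2 - 5*j) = j*(j - 1)*(j + 1)*(j + 2)*(j + 3)*(j - 5)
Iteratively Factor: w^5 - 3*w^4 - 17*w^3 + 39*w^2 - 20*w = (w + 4)*(w^4 - 7*w^3 + 11*w^2 - 5*w) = w*(w + 4)*(w^3 - 7*w^2 + 11*w - 5) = w*(w - 1)*(w + 4)*(w^2 - 6*w + 5) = w*(w - 5)*(w - 1)*(w + 4)*(w - 1)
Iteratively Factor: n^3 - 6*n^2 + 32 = (n - 4)*(n^2 - 2*n - 8) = (n - 4)^2*(n + 2)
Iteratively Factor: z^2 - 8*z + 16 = (z - 4)*(z - 4)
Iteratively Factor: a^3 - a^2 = (a)*(a^2 - a) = a*(a - 1)*(a)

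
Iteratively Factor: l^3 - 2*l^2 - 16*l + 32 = (l + 4)*(l^2 - 6*l + 8) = (l - 4)*(l + 4)*(l - 2)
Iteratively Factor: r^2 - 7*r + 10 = (r - 5)*(r - 2)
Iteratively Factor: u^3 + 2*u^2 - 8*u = (u)*(u^2 + 2*u - 8) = u*(u + 4)*(u - 2)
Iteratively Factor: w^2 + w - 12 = (w + 4)*(w - 3)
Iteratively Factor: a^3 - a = (a + 1)*(a^2 - a) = a*(a + 1)*(a - 1)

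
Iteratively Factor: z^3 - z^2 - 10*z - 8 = (z + 1)*(z^2 - 2*z - 8) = (z + 1)*(z + 2)*(z - 4)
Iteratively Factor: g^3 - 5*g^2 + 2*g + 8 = (g - 4)*(g^2 - g - 2) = (g - 4)*(g + 1)*(g - 2)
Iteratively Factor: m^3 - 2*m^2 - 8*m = (m + 2)*(m^2 - 4*m) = (m - 4)*(m + 2)*(m)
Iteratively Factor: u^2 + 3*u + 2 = (u + 1)*(u + 2)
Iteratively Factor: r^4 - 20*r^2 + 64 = (r - 4)*(r^3 + 4*r^2 - 4*r - 16) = (r - 4)*(r - 2)*(r^2 + 6*r + 8) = (r - 4)*(r - 2)*(r + 2)*(r + 4)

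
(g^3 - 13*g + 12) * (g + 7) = g^4 + 7*g^3 - 13*g^2 - 79*g + 84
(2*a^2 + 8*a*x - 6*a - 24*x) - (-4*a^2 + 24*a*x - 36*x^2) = 6*a^2 - 16*a*x - 6*a + 36*x^2 - 24*x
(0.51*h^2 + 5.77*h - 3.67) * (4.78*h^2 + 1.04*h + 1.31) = 2.4378*h^4 + 28.111*h^3 - 10.8737*h^2 + 3.7419*h - 4.8077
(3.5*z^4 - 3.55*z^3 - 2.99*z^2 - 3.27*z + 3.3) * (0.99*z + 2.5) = 3.465*z^5 + 5.2355*z^4 - 11.8351*z^3 - 10.7123*z^2 - 4.908*z + 8.25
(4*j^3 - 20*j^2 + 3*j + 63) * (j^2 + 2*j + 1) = 4*j^5 - 12*j^4 - 33*j^3 + 49*j^2 + 129*j + 63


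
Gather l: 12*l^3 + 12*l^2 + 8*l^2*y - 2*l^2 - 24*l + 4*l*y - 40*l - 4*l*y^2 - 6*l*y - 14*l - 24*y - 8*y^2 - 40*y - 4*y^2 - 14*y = 12*l^3 + l^2*(8*y + 10) + l*(-4*y^2 - 2*y - 78) - 12*y^2 - 78*y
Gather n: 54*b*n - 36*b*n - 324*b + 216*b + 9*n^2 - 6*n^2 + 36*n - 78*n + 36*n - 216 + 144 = -108*b + 3*n^2 + n*(18*b - 6) - 72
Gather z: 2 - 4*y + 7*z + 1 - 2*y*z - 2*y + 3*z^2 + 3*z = -6*y + 3*z^2 + z*(10 - 2*y) + 3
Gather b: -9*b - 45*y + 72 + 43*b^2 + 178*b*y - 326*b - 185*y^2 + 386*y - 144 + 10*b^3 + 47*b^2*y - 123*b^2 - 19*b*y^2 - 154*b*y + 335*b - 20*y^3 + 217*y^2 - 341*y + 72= 10*b^3 + b^2*(47*y - 80) + b*(-19*y^2 + 24*y) - 20*y^3 + 32*y^2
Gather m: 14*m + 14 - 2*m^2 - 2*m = -2*m^2 + 12*m + 14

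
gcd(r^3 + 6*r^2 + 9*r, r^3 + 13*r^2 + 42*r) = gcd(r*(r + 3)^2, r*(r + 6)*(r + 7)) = r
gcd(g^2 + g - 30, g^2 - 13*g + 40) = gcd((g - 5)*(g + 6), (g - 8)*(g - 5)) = g - 5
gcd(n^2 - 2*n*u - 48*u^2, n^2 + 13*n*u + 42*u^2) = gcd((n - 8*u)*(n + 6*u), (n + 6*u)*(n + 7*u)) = n + 6*u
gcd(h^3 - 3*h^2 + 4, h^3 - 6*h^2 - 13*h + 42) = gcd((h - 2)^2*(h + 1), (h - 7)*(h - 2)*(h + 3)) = h - 2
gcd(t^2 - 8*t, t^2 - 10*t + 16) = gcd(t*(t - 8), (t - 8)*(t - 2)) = t - 8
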